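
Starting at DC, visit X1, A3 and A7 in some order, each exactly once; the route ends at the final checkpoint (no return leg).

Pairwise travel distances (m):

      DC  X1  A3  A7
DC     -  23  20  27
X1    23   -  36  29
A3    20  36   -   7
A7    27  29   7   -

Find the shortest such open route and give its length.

Shortest open route: 56 m.

There are 3! = 6 possible orderings.
DC - X1 - A3 - A7: 23+36+7 = 66
DC - X1 - A7 - A3: 23+29+7 = 59
DC - A3 - X1 - A7: 20+36+29 = 85
DC - A3 - A7 - X1: 20+7+29 = 56
DC - A7 - X1 - A3: 27+29+36 = 92
DC - A7 - A3 - X1: 27+7+36 = 70
The minimum is 56.
One shortest path: DC → A3 → A7 → X1.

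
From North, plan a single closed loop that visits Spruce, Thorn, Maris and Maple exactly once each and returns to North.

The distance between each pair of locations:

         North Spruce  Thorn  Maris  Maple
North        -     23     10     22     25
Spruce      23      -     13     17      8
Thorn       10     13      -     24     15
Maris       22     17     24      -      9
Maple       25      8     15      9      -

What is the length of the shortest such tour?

62 — the shortest possible round trip.

With 4 stops there are 4!/2 = 12 distinct round trips (a route and its reverse cost the same).
North→Spruce→Thorn→Maris→Maple→North: 23+13+24+9+25 = 94
North→Spruce→Thorn→Maple→Maris→North: 23+13+15+9+22 = 82
North→Spruce→Maris→Thorn→Maple→North: 23+17+24+15+25 = 104
North→Spruce→Maris→Maple→Thorn→North: 23+17+9+15+10 = 74
North→Spruce→Maple→Thorn→Maris→North: 23+8+15+24+22 = 92
North→Spruce→Maple→Maris→Thorn→North: 23+8+9+24+10 = 74
North→Thorn→Spruce→Maris→Maple→North: 10+13+17+9+25 = 74
North→Thorn→Spruce→Maple→Maris→North: 10+13+8+9+22 = 62
North→Thorn→Maris→Spruce→Maple→North: 10+24+17+8+25 = 84
North→Thorn→Maple→Spruce→Maris→North: 10+15+8+17+22 = 72
North→Maris→Spruce→Thorn→Maple→North: 22+17+13+15+25 = 92
North→Maris→Thorn→Spruce→Maple→North: 22+24+13+8+25 = 92
The minimum is 62.
One optimal route: North → Thorn → Spruce → Maple → Maris → North (or its reverse).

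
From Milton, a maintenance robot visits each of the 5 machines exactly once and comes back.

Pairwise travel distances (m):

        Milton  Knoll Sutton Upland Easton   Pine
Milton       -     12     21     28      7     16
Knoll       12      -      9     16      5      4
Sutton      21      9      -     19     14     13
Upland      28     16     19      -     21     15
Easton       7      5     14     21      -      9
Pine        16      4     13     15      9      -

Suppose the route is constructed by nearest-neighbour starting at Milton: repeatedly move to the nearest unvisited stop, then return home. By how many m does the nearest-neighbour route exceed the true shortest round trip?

From Milton: Easton=7, Knoll=12, Pine=16, Sutton=21, Upland=28 → choose Easton (7).
From Easton: Knoll=5, Pine=9, Sutton=14, Upland=21 → choose Knoll (5).
From Knoll: Pine=4, Sutton=9, Upland=16 → choose Pine (4).
From Pine: Sutton=13, Upland=15 → choose Sutton (13).
From Sutton: Upland=19 → choose Upland (19).
NN route Milton → Easton → Knoll → Pine → Sutton → Upland → Milton costs 76.
Optimal: Milton → Knoll → Sutton → Upland → Pine → Easton → Milton costs 71 (by enumerating all 60 distinct tours).
Excess = 76 − 71 = 5.

Excess over optimum: 5 m.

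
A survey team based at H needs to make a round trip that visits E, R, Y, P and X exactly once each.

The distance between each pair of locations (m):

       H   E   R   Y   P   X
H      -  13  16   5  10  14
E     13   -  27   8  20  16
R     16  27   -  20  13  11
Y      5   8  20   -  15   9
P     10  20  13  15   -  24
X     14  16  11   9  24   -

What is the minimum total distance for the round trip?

Minimum total distance: 63 m.

H→E→R→Y→P→X→H: 13+27+20+15+24+14 = 113
H→E→R→Y→X→P→H: 13+27+20+9+24+10 = 103
H→E→R→P→Y→X→H: 13+27+13+15+9+14 = 91
H→E→R→P→X→Y→H: 13+27+13+24+9+5 = 91
H→E→R→X→Y→P→H: 13+27+11+9+15+10 = 85
H→E→R→X→P→Y→H: 13+27+11+24+15+5 = 95
H→E→Y→R→P→X→H: 13+8+20+13+24+14 = 92
H→E→Y→R→X→P→H: 13+8+20+11+24+10 = 86
H→E→Y→P→R→X→H: 13+8+15+13+11+14 = 74
H→E→Y→P→X→R→H: 13+8+15+24+11+16 = 87
H→E→Y→X→R→P→H: 13+8+9+11+13+10 = 64
H→E→Y→X→P→R→H: 13+8+9+24+13+16 = 83
H→E→P→R→Y→X→H: 13+20+13+20+9+14 = 89
H→E→P→R→X→Y→H: 13+20+13+11+9+5 = 71
… (46 more)
H→Y→E→X→R→P→H: 5+8+16+11+13+10 = 63  ← best
The minimum is 63.
One optimal route: H → Y → E → X → R → P → H (or its reverse).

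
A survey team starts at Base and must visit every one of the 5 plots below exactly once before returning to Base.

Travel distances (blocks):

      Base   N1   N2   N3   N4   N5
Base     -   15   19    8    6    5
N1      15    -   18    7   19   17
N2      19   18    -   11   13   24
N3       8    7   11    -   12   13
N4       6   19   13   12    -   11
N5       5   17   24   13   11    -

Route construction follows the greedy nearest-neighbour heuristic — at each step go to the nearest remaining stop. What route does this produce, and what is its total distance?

Total distance 72 blocks via the nearest-neighbour route Base → N5 → N4 → N3 → N1 → N2 → Base.

Base → [N5:5 / N4:6 / N3:8 / N1:15 / N2:19] → N5 (5)
N5 → [N4:11 / N3:13 / N1:17 / N2:24] → N4 (11)
N4 → [N3:12 / N2:13 / N1:19] → N3 (12)
N3 → [N1:7 / N2:11] → N1 (7)
N1 → [N2:18] → N2 (18)
Return N2→Base: 19.
Total = 5 + 11 + 12 + 7 + 18 + 19 = 72.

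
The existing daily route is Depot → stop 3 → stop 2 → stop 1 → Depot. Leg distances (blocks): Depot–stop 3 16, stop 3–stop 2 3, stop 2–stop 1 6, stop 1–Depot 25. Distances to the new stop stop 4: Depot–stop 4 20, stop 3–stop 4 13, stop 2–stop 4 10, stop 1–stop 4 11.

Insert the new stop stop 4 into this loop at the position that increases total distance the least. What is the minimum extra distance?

Adding 6 blocks by placing stop 4 on the stop 1–Depot leg.

Insertion cost between consecutive stops i–j is d(i,stop 4) + d(stop 4,j) − d(i,j):
  between Depot and stop 3: 20 + 13 − 16 = 17
  between stop 3 and stop 2: 13 + 10 − 3 = 20
  between stop 2 and stop 1: 10 + 11 − 6 = 15
  between stop 1 and Depot: 11 + 20 − 25 = 6
Cheapest insertion is between stop 1 and Depot, adding 6.
New total = 50 + 6 = 56.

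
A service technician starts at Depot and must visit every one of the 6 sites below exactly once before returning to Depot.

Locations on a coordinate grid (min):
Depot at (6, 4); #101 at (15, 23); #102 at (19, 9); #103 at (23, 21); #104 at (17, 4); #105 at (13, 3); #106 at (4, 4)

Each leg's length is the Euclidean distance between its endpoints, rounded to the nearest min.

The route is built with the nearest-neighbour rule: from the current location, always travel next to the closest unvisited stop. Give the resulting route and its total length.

Nearest-neighbour total = 62 min; route Depot → #106 → #105 → #104 → #102 → #103 → #101 → Depot.

At Depot the remaining stops are #106 2, #105 7, #104 11, #102 14, #101 21, #103 24; go to #106.
At #106 the remaining stops are #105 9, #104 13, #102 16, #101 22, #103 25; go to #105.
At #105 the remaining stops are #104 4, #102 8, #101 20, #103 21; go to #104.
At #104 the remaining stops are #102 5, #103 18, #101 19; go to #102.
At #102 the remaining stops are #103 13, #101 15; go to #103.
At #103 the remaining stops are #101 8; go to #101.
Return #101→Depot: 21.
Total = 2 + 9 + 4 + 5 + 13 + 8 + 21 = 62.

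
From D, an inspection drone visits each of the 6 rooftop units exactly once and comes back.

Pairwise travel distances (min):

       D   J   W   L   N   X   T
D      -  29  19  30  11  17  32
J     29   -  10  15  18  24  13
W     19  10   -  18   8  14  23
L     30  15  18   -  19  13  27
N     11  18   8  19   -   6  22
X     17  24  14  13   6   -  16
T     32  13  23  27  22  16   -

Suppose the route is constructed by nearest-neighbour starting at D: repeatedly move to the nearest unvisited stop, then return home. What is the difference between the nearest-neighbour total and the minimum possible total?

12 min longer than the optimal tour.

D: N=11, X=17, W=19, J=29, L=30, T=32 ⇒ N
N: X=6, W=8, J=18, L=19, T=22 ⇒ X
X: L=13, W=14, T=16, J=24 ⇒ L
L: J=15, W=18, T=27 ⇒ J
J: W=10, T=13 ⇒ W
W: T=23 ⇒ T
NN route D → N → X → L → J → W → T → D costs 110.
Optimal: D → W → L → J → T → X → N → D costs 98 (by enumerating all 360 distinct tours).
Excess = 110 − 98 = 12.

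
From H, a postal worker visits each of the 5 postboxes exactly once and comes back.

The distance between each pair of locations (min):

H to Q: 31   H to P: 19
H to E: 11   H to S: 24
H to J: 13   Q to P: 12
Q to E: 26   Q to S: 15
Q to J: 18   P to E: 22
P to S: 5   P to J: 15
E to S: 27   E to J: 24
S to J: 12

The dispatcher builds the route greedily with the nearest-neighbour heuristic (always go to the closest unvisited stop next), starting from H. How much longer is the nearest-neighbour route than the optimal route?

Excess over optimum: 20 min.

From H: E=11, J=13, P=19, S=24, Q=31 → choose E (11).
From E: P=22, J=24, Q=26, S=27 → choose P (22).
From P: S=5, Q=12, J=15 → choose S (5).
From S: J=12, Q=15 → choose J (12).
From J: Q=18 → choose Q (18).
NN route H → E → P → S → J → Q → H costs 99.
Optimal: H → E → Q → P → S → J → H costs 79 (by enumerating all 60 distinct tours).
Excess = 99 − 79 = 20.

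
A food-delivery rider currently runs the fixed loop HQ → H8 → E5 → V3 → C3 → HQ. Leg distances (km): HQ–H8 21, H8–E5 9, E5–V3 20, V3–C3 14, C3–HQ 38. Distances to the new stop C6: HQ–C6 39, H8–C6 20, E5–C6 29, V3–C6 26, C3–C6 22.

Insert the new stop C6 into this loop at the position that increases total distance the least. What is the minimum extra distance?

Insertion cost between consecutive stops i–j is d(i,C6) + d(C6,j) − d(i,j):
  between HQ and H8: 39 + 20 − 21 = 38
  between H8 and E5: 20 + 29 − 9 = 40
  between E5 and V3: 29 + 26 − 20 = 35
  between V3 and C3: 26 + 22 − 14 = 34
  between C3 and HQ: 22 + 39 − 38 = 23
Cheapest insertion is between C3 and HQ, adding 23.
New total = 102 + 23 = 125.

Adding 23 km by placing C6 on the C3–HQ leg.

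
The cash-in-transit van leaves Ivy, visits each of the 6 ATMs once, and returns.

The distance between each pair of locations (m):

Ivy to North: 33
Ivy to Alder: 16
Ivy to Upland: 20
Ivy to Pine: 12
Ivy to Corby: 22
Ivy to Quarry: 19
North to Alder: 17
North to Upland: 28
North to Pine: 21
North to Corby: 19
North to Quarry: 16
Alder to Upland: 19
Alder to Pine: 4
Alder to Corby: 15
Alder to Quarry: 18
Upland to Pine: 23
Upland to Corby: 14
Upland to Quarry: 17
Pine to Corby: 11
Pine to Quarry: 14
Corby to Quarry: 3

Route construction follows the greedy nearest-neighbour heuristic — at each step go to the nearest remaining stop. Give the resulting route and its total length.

At Ivy the remaining stops are Pine 12, Alder 16, Quarry 19, Upland 20, Corby 22, North 33; go to Pine.
At Pine the remaining stops are Alder 4, Corby 11, Quarry 14, North 21, Upland 23; go to Alder.
At Alder the remaining stops are Corby 15, North 17, Quarry 18, Upland 19; go to Corby.
At Corby the remaining stops are Quarry 3, Upland 14, North 19; go to Quarry.
At Quarry the remaining stops are North 16, Upland 17; go to North.
At North the remaining stops are Upland 28; go to Upland.
Return Upland→Ivy: 20.
Total = 12 + 4 + 15 + 3 + 16 + 28 + 20 = 98.

98 m along Ivy → Pine → Alder → Corby → Quarry → North → Upland → Ivy.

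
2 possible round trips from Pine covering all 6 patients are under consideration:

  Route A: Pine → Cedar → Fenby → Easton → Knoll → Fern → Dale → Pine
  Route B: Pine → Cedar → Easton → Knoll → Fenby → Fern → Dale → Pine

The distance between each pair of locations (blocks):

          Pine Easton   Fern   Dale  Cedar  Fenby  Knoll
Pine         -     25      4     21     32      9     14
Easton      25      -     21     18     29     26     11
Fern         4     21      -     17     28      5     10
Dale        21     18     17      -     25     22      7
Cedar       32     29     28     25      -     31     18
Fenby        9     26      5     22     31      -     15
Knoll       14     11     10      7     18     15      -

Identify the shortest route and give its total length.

130 blocks — Route B is the shortest.

Route A: 32 + 31 + 26 + 11 + 10 + 17 + 21 = 148
Route B: 32 + 29 + 11 + 15 + 5 + 17 + 21 = 130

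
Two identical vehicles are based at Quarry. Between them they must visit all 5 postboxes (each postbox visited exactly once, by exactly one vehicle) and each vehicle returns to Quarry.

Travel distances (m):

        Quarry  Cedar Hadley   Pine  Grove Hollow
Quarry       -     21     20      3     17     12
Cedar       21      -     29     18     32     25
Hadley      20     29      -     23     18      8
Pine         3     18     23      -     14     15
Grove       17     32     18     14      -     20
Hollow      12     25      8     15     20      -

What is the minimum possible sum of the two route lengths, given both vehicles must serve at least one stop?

There are 2^4 − 1 = 15 ways to divide the 5 stops into two non-empty groups. For each, the best each vehicle can do is its own shortest tour through its group:
  {Cedar} + {Hadley, Pine, Grove, Hollow}: 42 + 55 = 97
  {Hadley} + {Cedar, Pine, Grove, Hollow}: 40 + 83 = 123
  {Cedar, Hadley} + {Pine, Grove, Hollow}: 70 + 49 = 119
  {Pine} + {Cedar, Hadley, Grove, Hollow}: 6 + 89 = 95
  {Cedar, Pine} + {Hadley, Grove, Hollow}: 42 + 55 = 97
  {Hadley, Pine} + {Cedar, Grove, Hollow}: 46 + 83 = 129
  … (15 splits in total)
Best: vehicle 1 Quarry → Pine → Quarry = 6; vehicle 2 Quarry → Cedar → Hollow → Hadley → Grove → Quarry = 89; combined 95.

95 m — the smallest possible combined total.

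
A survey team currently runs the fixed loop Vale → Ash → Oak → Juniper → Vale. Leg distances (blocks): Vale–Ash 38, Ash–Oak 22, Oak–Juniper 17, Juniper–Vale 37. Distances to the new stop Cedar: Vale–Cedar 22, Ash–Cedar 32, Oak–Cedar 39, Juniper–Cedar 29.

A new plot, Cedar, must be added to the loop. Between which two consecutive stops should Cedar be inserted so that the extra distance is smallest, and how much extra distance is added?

Insertion cost between consecutive stops i–j is d(i,Cedar) + d(Cedar,j) − d(i,j):
  between Vale and Ash: 22 + 32 − 38 = 16
  between Ash and Oak: 32 + 39 − 22 = 49
  between Oak and Juniper: 39 + 29 − 17 = 51
  between Juniper and Vale: 29 + 22 − 37 = 14
Cheapest insertion is between Juniper and Vale, adding 14.
New total = 114 + 14 = 128.

Adding 14 blocks by placing Cedar on the Juniper–Vale leg.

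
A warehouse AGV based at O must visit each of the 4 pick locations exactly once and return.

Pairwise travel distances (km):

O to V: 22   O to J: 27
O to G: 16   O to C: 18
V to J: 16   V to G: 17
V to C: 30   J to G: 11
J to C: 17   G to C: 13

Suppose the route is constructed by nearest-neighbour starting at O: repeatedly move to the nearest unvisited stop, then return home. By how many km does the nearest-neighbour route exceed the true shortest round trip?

Excess over optimum: 11 km.

O: G=16, C=18, V=22, J=27 ⇒ G
G: J=11, C=13, V=17 ⇒ J
J: V=16, C=17 ⇒ V
V: C=30 ⇒ C
NN route O → G → J → V → C → O costs 91.
Optimal: O → V → J → G → C → O costs 80 (by enumerating all 12 distinct tours).
Excess = 91 − 80 = 11.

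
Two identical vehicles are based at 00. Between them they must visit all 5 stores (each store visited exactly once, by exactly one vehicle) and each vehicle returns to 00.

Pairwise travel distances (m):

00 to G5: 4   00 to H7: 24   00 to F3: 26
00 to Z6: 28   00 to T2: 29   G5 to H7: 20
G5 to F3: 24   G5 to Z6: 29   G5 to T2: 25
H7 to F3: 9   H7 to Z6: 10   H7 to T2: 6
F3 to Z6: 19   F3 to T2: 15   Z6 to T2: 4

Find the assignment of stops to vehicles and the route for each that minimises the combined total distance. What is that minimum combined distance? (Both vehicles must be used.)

81 m — the smallest possible combined total.

Check every non-empty split of the stops between the two vehicles; for each half take its own optimal tour:
  {G5} + {H7, F3, Z6, T2}: 8 + 73 = 81
  {H7} + {G5, F3, Z6, T2}: 48 + 75 = 123
  {G5, H7} + {F3, Z6, T2}: 48 + 73 = 121
  {F3} + {G5, H7, Z6, T2}: 52 + 62 = 114
  {G5, F3} + {H7, Z6, T2}: 54 + 62 = 116
  {H7, F3} + {G5, Z6, T2}: 59 + 61 = 120
  … (15 splits in total)
Best: vehicle 1 00 → G5 → 00 = 8; vehicle 2 00 → F3 → H7 → T2 → Z6 → 00 = 73; combined 81.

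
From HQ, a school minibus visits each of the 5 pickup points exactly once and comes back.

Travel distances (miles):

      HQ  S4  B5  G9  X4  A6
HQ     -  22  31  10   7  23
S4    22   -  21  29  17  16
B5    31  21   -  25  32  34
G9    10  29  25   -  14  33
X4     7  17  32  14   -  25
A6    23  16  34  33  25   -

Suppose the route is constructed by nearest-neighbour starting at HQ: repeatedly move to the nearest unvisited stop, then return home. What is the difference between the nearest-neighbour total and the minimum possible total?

The nearest-neighbour route is 2 miles longer than optimal.

From HQ: X4=7, G9=10, S4=22, A6=23, B5=31 → choose X4 (7).
From X4: G9=14, S4=17, A6=25, B5=32 → choose G9 (14).
From G9: B5=25, S4=29, A6=33 → choose B5 (25).
From B5: S4=21, A6=34 → choose S4 (21).
From S4: A6=16 → choose A6 (16).
NN route HQ → X4 → G9 → B5 → S4 → A6 → HQ costs 106.
Optimal: HQ → G9 → B5 → S4 → A6 → X4 → HQ costs 104 (by enumerating all 60 distinct tours).
Excess = 106 − 104 = 2.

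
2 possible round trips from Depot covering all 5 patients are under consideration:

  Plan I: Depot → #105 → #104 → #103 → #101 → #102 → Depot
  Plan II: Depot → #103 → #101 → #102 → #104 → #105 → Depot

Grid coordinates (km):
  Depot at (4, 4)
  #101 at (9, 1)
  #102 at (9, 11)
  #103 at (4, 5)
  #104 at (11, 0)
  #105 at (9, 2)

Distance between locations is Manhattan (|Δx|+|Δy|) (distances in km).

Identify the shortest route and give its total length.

44 km — Plan II is the shortest.

Plan I: 7 + 4 + 12 + 9 + 10 + 12 = 54
Plan II: 1 + 9 + 10 + 13 + 4 + 7 = 44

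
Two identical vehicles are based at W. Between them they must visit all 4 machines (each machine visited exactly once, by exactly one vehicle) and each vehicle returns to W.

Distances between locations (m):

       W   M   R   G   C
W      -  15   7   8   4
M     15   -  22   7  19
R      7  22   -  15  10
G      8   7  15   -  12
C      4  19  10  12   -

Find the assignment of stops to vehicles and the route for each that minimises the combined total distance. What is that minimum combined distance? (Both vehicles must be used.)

Check every non-empty split of the stops between the two vehicles; for each half take its own optimal tour:
  {M} + {R, G, C}: 30 + 37 = 67
  {R} + {M, G, C}: 14 + 38 = 52
  {M, R} + {G, C}: 44 + 24 = 68
  {G} + {M, R, C}: 16 + 51 = 67
  {M, G} + {R, C}: 30 + 21 = 51
  {R, G} + {M, C}: 30 + 38 = 68
  … (7 splits in total)
Best: vehicle 1 W → M → G → W = 30; vehicle 2 W → R → C → W = 21; combined 51.

Minimum combined distance: 51 m.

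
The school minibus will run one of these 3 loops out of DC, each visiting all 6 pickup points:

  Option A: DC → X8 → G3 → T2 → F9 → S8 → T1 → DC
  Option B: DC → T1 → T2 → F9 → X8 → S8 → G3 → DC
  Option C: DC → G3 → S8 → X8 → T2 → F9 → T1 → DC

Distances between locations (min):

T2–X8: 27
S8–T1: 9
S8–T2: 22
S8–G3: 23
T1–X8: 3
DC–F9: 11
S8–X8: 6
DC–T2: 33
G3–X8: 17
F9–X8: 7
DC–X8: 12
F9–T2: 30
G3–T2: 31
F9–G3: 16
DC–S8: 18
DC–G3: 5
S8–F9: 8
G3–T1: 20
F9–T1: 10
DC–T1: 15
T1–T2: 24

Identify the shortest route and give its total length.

Option A: 12 + 17 + 31 + 30 + 8 + 9 + 15 = 122
Option B: 15 + 24 + 30 + 7 + 6 + 23 + 5 = 110
Option C: 5 + 23 + 6 + 27 + 30 + 10 + 15 = 116

110 min — Option B is the shortest.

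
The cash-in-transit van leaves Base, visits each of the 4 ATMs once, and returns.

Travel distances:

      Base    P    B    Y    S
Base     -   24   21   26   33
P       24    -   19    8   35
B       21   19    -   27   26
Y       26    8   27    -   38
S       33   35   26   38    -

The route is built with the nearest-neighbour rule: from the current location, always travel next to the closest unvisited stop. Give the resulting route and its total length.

Total distance 119 via the nearest-neighbour route Base → B → P → Y → S → Base.

Base → [B:21 / P:24 / Y:26 / S:33] → B (21)
B → [P:19 / S:26 / Y:27] → P (19)
P → [Y:8 / S:35] → Y (8)
Y → [S:38] → S (38)
Return S→Base: 33.
Total = 21 + 19 + 8 + 38 + 33 = 119.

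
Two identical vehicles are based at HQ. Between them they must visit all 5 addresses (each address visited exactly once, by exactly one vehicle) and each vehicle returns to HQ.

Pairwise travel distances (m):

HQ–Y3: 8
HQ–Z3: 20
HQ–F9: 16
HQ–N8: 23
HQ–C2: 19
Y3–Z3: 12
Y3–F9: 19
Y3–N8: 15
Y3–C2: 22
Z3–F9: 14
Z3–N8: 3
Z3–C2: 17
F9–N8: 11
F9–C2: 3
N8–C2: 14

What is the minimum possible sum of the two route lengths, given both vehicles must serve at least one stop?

Try each way of splitting the stops between the two vehicles (each non-empty) and, for each split, find the best tour for each vehicle:
  {Y3} + {Z3, F9, N8, C2}: 16 + 56 = 72
  {Z3} + {Y3, F9, N8, C2}: 40 + 56 = 96
  {Y3, Z3} + {F9, N8, C2}: 40 + 56 = 96
  {F9} + {Y3, Z3, N8, C2}: 32 + 56 = 88
  {Y3, F9} + {Z3, N8, C2}: 43 + 56 = 99
  {Z3, F9} + {Y3, N8, C2}: 50 + 56 = 106
  … (15 splits in total)
Best: vehicle 1 HQ → Y3 → HQ = 16; vehicle 2 HQ → Z3 → N8 → F9 → C2 → HQ = 56; combined 72.

72 m — the smallest possible combined total.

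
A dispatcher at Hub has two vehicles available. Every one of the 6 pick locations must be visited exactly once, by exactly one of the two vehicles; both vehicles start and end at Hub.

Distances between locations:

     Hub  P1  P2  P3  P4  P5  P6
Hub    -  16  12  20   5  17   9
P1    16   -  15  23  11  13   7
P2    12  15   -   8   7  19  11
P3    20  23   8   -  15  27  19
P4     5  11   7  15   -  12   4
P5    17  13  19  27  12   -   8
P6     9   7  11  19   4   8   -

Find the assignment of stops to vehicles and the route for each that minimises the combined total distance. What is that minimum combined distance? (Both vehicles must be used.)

Check every non-empty split of the stops between the two vehicles; for each half take its own optimal tour:
  {P1} + {P2, P3, P4, P5, P6}: 32 + 64 = 96
  {P2} + {P1, P3, P4, P5, P6}: 24 + 73 = 97
  {P1, P2} + {P3, P4, P5, P6}: 43 + 64 = 107
  {P3} + {P1, P2, P4, P5, P6}: 40 + 57 = 97
  {P1, P3} + {P2, P4, P5, P6}: 59 + 48 = 107
  {P2, P3} + {P1, P4, P5, P6}: 40 + 46 = 86
  … (31 splits in total)
  {P4} + {P1, P2, P3, P5, P6}: 10 + 73 = 83  ← best
Best: vehicle 1 Hub → P4 → Hub = 10; vehicle 2 Hub → P2 → P3 → P1 → P5 → P6 → Hub = 73; combined 83.

83 — the smallest possible combined total.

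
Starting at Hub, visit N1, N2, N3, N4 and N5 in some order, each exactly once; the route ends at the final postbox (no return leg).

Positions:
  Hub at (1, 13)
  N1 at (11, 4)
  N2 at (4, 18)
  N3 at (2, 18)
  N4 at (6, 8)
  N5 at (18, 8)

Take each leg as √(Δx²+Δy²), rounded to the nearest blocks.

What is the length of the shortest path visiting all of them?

Minimum one-way distance = 31 blocks.

There are 5! = 120 possible orderings.
Hub → N1 → N2 → N3 → N4 → N5: 13+16+2+11+12 = 54
Hub → N1 → N2 → N3 → N5 → N4: 13+16+2+19+12 = 62
Hub → N1 → N2 → N4 → N3 → N5: 13+16+10+11+19 = 69
Hub → N1 → N2 → N4 → N5 → N3: 13+16+10+12+19 = 70
Hub → N1 → N2 → N5 → N3 → N4: 13+16+17+19+11 = 76
Hub → N1 → N2 → N5 → N4 → N3: 13+16+17+12+11 = 69
Hub → N1 → N3 → N2 → N4 → N5: 13+17+2+10+12 = 54
Hub → N1 → N3 → N2 → N5 → N4: 13+17+2+17+12 = 61
Hub → N1 → N3 → N4 → N2 → N5: 13+17+11+10+17 = 68
Hub → N1 → N3 → N4 → N5 → N2: 13+17+11+12+17 = 70
Hub → N1 → N3 → N5 → N2 → N4: 13+17+19+17+10 = 76
Hub → N1 → N3 → N5 → N4 → N2: 13+17+19+12+10 = 71
Hub → N1 → N4 → N2 → N3 → N5: 13+6+10+2+19 = 50
Hub → N1 → N4 → N2 → N5 → N3: 13+6+10+17+19 = 65
… (106 more)
Hub → N3 → N2 → N4 → N1 → N5: 5+2+10+6+8 = 31  ← best
The minimum is 31.
One shortest path: Hub → N3 → N2 → N4 → N1 → N5.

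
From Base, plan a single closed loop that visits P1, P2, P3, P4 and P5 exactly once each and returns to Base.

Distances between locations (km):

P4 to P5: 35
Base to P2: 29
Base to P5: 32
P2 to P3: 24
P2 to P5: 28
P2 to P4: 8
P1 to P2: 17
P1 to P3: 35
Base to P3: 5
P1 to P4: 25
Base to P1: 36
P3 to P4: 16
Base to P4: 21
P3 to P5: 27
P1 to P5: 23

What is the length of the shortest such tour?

Base → P1 → P2 → P3 → P4 → P5 → Base: 36+17+24+16+35+32 = 160
Base → P1 → P2 → P3 → P5 → P4 → Base: 36+17+24+27+35+21 = 160
Base → P1 → P2 → P4 → P3 → P5 → Base: 36+17+8+16+27+32 = 136
Base → P1 → P2 → P4 → P5 → P3 → Base: 36+17+8+35+27+5 = 128
Base → P1 → P2 → P5 → P3 → P4 → Base: 36+17+28+27+16+21 = 145
Base → P1 → P2 → P5 → P4 → P3 → Base: 36+17+28+35+16+5 = 137
Base → P1 → P3 → P2 → P4 → P5 → Base: 36+35+24+8+35+32 = 170
Base → P1 → P3 → P2 → P5 → P4 → Base: 36+35+24+28+35+21 = 179
Base → P1 → P3 → P4 → P2 → P5 → Base: 36+35+16+8+28+32 = 155
Base → P1 → P3 → P4 → P5 → P2 → Base: 36+35+16+35+28+29 = 179
Base → P1 → P3 → P5 → P2 → P4 → Base: 36+35+27+28+8+21 = 155
Base → P1 → P3 → P5 → P4 → P2 → Base: 36+35+27+35+8+29 = 170
Base → P1 → P4 → P2 → P3 → P5 → Base: 36+25+8+24+27+32 = 152
Base → P1 → P4 → P2 → P5 → P3 → Base: 36+25+8+28+27+5 = 129
… (46 more)
Base → P3 → P4 → P2 → P1 → P5 → Base: 5+16+8+17+23+32 = 101  ← best
The minimum is 101.
One optimal route: Base → P3 → P4 → P2 → P1 → P5 → Base (or its reverse).

101 km — the shortest possible round trip.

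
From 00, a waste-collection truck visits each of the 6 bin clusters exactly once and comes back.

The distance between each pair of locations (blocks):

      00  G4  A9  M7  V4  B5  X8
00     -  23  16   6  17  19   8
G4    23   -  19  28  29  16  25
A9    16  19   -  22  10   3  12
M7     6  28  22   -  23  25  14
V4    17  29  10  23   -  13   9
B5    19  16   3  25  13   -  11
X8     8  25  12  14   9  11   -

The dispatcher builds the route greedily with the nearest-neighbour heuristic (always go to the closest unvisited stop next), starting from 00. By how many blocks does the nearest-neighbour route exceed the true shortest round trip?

00: M7=6, X8=8, A9=16, V4=17, B5=19, G4=23 ⇒ M7
M7: X8=14, A9=22, V4=23, B5=25, G4=28 ⇒ X8
X8: V4=9, B5=11, A9=12, G4=25 ⇒ V4
V4: A9=10, B5=13, G4=29 ⇒ A9
A9: B5=3, G4=19 ⇒ B5
B5: G4=16 ⇒ G4
NN route 00 → M7 → X8 → V4 → A9 → B5 → G4 → 00 costs 81.
Optimal: 00 → M7 → G4 → B5 → A9 → V4 → X8 → 00 costs 80 (by enumerating all 360 distinct tours).
Excess = 81 − 80 = 1.

The nearest-neighbour route is 1 blocks longer than optimal.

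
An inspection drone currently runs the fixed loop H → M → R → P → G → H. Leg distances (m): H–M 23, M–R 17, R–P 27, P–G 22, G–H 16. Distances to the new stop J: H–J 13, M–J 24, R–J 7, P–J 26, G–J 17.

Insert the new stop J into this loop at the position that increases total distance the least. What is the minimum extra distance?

Minimum extra distance: 6 m, inserting J between R and P.

Insertion cost between consecutive stops i–j is d(i,J) + d(J,j) − d(i,j):
  between H and M: 13 + 24 − 23 = 14
  between M and R: 24 + 7 − 17 = 14
  between R and P: 7 + 26 − 27 = 6
  between P and G: 26 + 17 − 22 = 21
  between G and H: 17 + 13 − 16 = 14
Cheapest insertion is between R and P, adding 6.
New total = 105 + 6 = 111.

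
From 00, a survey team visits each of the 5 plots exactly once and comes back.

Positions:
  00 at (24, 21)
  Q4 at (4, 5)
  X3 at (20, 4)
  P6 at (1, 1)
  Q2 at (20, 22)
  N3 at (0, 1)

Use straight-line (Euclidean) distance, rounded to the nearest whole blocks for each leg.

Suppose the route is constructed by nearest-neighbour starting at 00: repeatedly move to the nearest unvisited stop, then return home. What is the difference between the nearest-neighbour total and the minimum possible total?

From 00: Q2=4, X3=17, Q4=26, P6=30, N3=31 → choose Q2 (4).
From Q2: X3=18, Q4=23, P6=28, N3=29 → choose X3 (18).
From X3: Q4=16, P6=19, N3=20 → choose Q4 (16).
From Q4: P6=5, N3=6 → choose P6 (5).
From P6: N3=1 → choose N3 (1).
NN route 00 → Q2 → X3 → Q4 → P6 → N3 → 00 costs 75.
Optimal: 00 → X3 → P6 → N3 → Q4 → Q2 → 00 costs 70 (by enumerating all 60 distinct tours).
Excess = 75 − 70 = 5.

5 blocks longer than the optimal tour.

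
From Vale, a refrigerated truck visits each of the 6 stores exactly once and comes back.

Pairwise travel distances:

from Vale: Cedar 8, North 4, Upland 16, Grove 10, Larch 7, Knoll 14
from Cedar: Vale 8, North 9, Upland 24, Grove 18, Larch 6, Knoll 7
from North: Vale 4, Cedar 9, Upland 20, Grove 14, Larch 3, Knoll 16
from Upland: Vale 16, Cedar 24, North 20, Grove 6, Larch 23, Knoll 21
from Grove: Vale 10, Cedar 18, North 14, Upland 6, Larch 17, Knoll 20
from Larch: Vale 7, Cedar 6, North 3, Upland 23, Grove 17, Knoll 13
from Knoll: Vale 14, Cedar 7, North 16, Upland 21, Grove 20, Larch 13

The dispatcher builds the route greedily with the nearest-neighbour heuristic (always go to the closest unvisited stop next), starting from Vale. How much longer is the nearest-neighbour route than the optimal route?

Vale: North=4, Larch=7, Cedar=8, Grove=10, Knoll=14, Upland=16 ⇒ North
North: Larch=3, Cedar=9, Grove=14, Knoll=16, Upland=20 ⇒ Larch
Larch: Cedar=6, Knoll=13, Grove=17, Upland=23 ⇒ Cedar
Cedar: Knoll=7, Grove=18, Upland=24 ⇒ Knoll
Knoll: Grove=20, Upland=21 ⇒ Grove
Grove: Upland=6 ⇒ Upland
NN route Vale → North → Larch → Cedar → Knoll → Grove → Upland → Vale costs 62.
Optimal: Vale → North → Larch → Cedar → Knoll → Upland → Grove → Vale costs 57 (by enumerating all 360 distinct tours).
Excess = 62 − 57 = 5.

The nearest-neighbour route is 5 longer than optimal.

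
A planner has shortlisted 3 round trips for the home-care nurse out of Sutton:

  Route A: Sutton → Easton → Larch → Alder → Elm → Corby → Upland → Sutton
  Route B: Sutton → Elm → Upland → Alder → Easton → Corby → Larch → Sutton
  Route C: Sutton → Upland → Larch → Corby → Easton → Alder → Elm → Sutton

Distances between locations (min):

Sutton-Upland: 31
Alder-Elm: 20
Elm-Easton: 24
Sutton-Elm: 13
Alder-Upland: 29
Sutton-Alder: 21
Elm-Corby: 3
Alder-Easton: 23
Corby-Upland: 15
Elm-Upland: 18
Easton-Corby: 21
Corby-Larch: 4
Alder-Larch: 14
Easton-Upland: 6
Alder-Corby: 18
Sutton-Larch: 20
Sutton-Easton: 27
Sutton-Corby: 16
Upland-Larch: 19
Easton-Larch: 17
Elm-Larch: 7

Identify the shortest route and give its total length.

127 min — Route A is the shortest.

Route A: 27 + 17 + 14 + 20 + 3 + 15 + 31 = 127
Route B: 13 + 18 + 29 + 23 + 21 + 4 + 20 = 128
Route C: 31 + 19 + 4 + 21 + 23 + 20 + 13 = 131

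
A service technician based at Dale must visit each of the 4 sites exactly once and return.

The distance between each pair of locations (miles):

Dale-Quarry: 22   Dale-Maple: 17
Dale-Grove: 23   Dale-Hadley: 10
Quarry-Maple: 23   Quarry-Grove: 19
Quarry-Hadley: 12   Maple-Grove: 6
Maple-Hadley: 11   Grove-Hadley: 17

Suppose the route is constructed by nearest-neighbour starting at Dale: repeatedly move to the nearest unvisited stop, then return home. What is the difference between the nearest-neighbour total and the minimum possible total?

Dale: Hadley=10, Maple=17, Quarry=22, Grove=23 ⇒ Hadley
Hadley: Maple=11, Quarry=12, Grove=17 ⇒ Maple
Maple: Grove=6, Quarry=23 ⇒ Grove
Grove: Quarry=19 ⇒ Quarry
NN route Dale → Hadley → Maple → Grove → Quarry → Dale costs 68.
Optimal: Dale → Maple → Grove → Quarry → Hadley → Dale costs 64 (by enumerating all 12 distinct tours).
Excess = 68 − 64 = 4.

4 miles longer than the optimal tour.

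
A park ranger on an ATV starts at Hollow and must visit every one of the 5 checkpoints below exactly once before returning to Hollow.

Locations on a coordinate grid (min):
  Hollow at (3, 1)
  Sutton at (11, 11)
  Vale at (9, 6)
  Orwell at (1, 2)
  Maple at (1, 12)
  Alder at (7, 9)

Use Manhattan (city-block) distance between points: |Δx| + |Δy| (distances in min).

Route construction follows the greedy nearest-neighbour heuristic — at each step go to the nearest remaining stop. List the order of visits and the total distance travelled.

From Hollow: distances to unvisited — Orwell=3, Vale=11, Alder=12, Maple=13, Sutton=18. Nearest is Orwell (3).
From Orwell: distances to unvisited — Maple=10, Vale=12, Alder=13, Sutton=19. Nearest is Maple (10).
From Maple: distances to unvisited — Alder=9, Sutton=11, Vale=14. Nearest is Alder (9).
From Alder: distances to unvisited — Vale=5, Sutton=6. Nearest is Vale (5).
From Vale: distances to unvisited — Sutton=7. Nearest is Sutton (7).
Return Sutton→Hollow: 18.
Total = 3 + 10 + 9 + 5 + 7 + 18 = 52.

Nearest-neighbour total = 52 min; route Hollow → Orwell → Maple → Alder → Vale → Sutton → Hollow.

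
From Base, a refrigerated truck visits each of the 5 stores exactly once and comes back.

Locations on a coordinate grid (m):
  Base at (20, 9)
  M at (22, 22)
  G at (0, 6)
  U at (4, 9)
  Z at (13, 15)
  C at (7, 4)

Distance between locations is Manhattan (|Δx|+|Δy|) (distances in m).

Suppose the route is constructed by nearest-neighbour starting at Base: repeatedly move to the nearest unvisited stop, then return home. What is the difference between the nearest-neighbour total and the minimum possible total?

12 m longer than the optimal tour.

Base: Z=13, M=15, U=16, C=18, G=23 ⇒ Z
Z: U=15, M=16, C=17, G=22 ⇒ U
U: G=7, C=8, M=31 ⇒ G
G: C=9, M=38 ⇒ C
C: M=33 ⇒ M
NN route Base → Z → U → G → C → M → Base costs 92.
Optimal: Base → M → Z → U → G → C → Base costs 80 (by enumerating all 60 distinct tours).
Excess = 92 − 80 = 12.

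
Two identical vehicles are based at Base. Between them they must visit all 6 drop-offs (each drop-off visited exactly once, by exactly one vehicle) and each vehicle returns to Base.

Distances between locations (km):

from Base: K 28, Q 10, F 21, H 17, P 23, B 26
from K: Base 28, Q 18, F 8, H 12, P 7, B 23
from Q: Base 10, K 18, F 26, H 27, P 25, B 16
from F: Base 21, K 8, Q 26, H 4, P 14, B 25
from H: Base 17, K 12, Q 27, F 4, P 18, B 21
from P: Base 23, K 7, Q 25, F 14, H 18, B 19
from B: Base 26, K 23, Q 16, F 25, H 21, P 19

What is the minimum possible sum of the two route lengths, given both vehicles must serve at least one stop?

101 km — the smallest possible combined total.

Try each way of splitting the stops between the two vehicles (each non-empty) and, for each split, find the best tour for each vehicle:
  {K} + {Q, F, H, P, B}: 56 + 80 = 136
  {Q} + {K, F, H, P, B}: 20 + 81 = 101
  {K, Q} + {F, H, P, B}: 56 + 80 = 136
  {F} + {K, Q, H, P, B}: 42 + 81 = 123
  {K, F} + {Q, H, P, B}: 57 + 80 = 137
  {Q, F} + {K, H, P, B}: 57 + 81 = 138
  … (31 splits in total)
Best: vehicle 1 Base → Q → Base = 20; vehicle 2 Base → H → F → K → P → B → Base = 81; combined 101.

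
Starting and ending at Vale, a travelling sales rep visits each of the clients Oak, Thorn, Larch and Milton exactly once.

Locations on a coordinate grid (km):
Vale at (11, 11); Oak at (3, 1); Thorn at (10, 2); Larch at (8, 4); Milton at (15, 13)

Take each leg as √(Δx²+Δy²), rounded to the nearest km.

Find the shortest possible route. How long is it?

Vale-Oak-Thorn-Larch-Milton-Vale: 13+7+3+11+4 = 38
Vale-Oak-Thorn-Milton-Larch-Vale: 13+7+12+11+8 = 51
Vale-Oak-Larch-Thorn-Milton-Vale: 13+6+3+12+4 = 38
Vale-Oak-Larch-Milton-Thorn-Vale: 13+6+11+12+9 = 51
Vale-Oak-Milton-Thorn-Larch-Vale: 13+17+12+3+8 = 53
Vale-Oak-Milton-Larch-Thorn-Vale: 13+17+11+3+9 = 53
Vale-Thorn-Oak-Larch-Milton-Vale: 9+7+6+11+4 = 37
Vale-Thorn-Oak-Milton-Larch-Vale: 9+7+17+11+8 = 52
Vale-Thorn-Larch-Oak-Milton-Vale: 9+3+6+17+4 = 39
Vale-Thorn-Milton-Oak-Larch-Vale: 9+12+17+6+8 = 52
Vale-Larch-Oak-Thorn-Milton-Vale: 8+6+7+12+4 = 37
Vale-Larch-Thorn-Oak-Milton-Vale: 8+3+7+17+4 = 39
The minimum is 37.
One optimal route: Vale → Thorn → Oak → Larch → Milton → Vale (or its reverse).

37 km — the shortest possible round trip.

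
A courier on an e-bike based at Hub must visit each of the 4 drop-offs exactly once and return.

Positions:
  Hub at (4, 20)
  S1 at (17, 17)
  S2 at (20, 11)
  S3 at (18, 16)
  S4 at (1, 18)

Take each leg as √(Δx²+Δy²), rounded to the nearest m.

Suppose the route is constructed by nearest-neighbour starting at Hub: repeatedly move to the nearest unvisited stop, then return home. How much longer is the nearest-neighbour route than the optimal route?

From Hub: S4=4, S1=13, S3=15, S2=18 → choose S4 (4).
From S4: S1=16, S3=17, S2=20 → choose S1 (16).
From S1: S3=1, S2=7 → choose S3 (1).
From S3: S2=5 → choose S2 (5).
NN route Hub → S4 → S1 → S3 → S2 → Hub costs 44.
Optimal: Hub → S1 → S3 → S2 → S4 → Hub costs 43 (by enumerating all 12 distinct tours).
Excess = 44 − 43 = 1.

The nearest-neighbour route is 1 m longer than optimal.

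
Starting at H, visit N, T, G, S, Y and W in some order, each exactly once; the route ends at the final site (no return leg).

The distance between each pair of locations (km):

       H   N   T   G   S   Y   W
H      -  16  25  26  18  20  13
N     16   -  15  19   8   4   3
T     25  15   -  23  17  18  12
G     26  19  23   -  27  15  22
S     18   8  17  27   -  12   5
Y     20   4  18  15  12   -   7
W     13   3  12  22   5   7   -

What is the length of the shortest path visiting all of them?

There are 6! = 720 possible orderings.
H→N→T→G→S→Y→W: 16+15+23+27+12+7 = 100
H→N→T→G→S→W→Y: 16+15+23+27+5+7 = 93
H→N→T→G→Y→S→W: 16+15+23+15+12+5 = 86
H→N→T→G→Y→W→S: 16+15+23+15+7+5 = 81
H→N→T→G→W→S→Y: 16+15+23+22+5+12 = 93
H→N→T→G→W→Y→S: 16+15+23+22+7+12 = 95
H→N→T→S→G→Y→W: 16+15+17+27+15+7 = 97
H→N→T→S→G→W→Y: 16+15+17+27+22+7 = 104
… (712 more)
H→S→W→N→Y→G→T: 18+5+3+4+15+23 = 68  ← best
The minimum is 68.
One shortest path: H → S → W → N → Y → G → T.

Shortest open route: 68 km.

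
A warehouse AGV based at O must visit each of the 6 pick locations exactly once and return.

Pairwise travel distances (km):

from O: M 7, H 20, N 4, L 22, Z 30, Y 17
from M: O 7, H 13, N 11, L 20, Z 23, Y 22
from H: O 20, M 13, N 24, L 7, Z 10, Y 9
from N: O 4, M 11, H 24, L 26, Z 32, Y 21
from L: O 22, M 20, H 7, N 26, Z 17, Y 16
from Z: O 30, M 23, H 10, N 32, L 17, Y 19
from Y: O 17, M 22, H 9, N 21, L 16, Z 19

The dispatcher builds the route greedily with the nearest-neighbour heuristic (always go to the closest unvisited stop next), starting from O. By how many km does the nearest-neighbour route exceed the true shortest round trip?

Excess over optimum: 12 km.

From O: N=4, M=7, Y=17, H=20, L=22, Z=30 → choose N (4).
From N: M=11, Y=21, H=24, L=26, Z=32 → choose M (11).
From M: H=13, L=20, Y=22, Z=23 → choose H (13).
From H: L=7, Y=9, Z=10 → choose L (7).
From L: Y=16, Z=17 → choose Y (16).
From Y: Z=19 → choose Z (19).
NN route O → N → M → H → L → Y → Z → O costs 100.
Optimal: O → M → H → L → Z → Y → N → O costs 88 (by enumerating all 360 distinct tours).
Excess = 100 − 88 = 12.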